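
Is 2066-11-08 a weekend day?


Anchor: Jan 1, 2066. With p = 2066 - 1 = 2065: (p + p//4 - p//100 + p//400) mod 7 = (2065 + 516 - 20 + 5) mod 7 = 2566 mod 7 = 4 -> Friday (Mon=0 ... Sun=6)
Day of year: 312; offset = 311
Weekday index = (4 + 311) mod 7 = 0 -> Monday
Weekend days: Saturday, Sunday

No


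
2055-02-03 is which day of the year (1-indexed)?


Date: February 3, 2055
Days in months 1 through 1: 31
Plus 3 days in February

Day of year: 34


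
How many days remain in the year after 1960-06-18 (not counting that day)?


Day of year: 170 of 366
Remaining = 366 - 170

196 days


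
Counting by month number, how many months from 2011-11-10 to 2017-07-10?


From November 2011 to July 2017
6 years * 12 = 72 months, minus 4 months = 68

68 months


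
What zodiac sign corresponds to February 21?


Date: February 21
Conventional tropical zodiac dates: Pisces from February 19 onward; Aries starts March 21
February 21 falls within the Pisces range

Pisces


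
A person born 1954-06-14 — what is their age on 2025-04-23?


Birth: 1954-06-14
Reference: 2025-04-23
Year difference: 2025 - 1954 = 71
Birthday not yet reached in 2025, subtract 1

70 years old


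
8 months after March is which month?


March is month 3
3 + 8 = 11

November


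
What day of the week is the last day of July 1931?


July 1931 has 31 days
Anchor: Jan 1, 1931. With p = 1931 - 1 = 1930: (p + p//4 - p//100 + p//400) mod 7 = (1930 + 482 - 19 + 4) mod 7 = 2397 mod 7 = 3 -> Thursday (Mon=0 ... Sun=6)
Days before July (Jan-Jun): 181; July 1 index = (3 + 181) mod 7 = 2 -> Wednesday
Last day offset: 31 - 1 = 30 days
Weekday index = (2 + 30) mod 7 = 4

Friday, July 31


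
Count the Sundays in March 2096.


March 2096 has 31 days
Anchor: Jan 1, 2096. With p = 2096 - 1 = 2095: (p + p//4 - p//100 + p//400) mod 7 = (2095 + 523 - 20 + 5) mod 7 = 2603 mod 7 = 6 -> Sunday (Mon=0 ... Sun=6)
Days before March (Jan-Feb): 60; March 1 index = (6 + 60) mod 7 = 3 -> Thursday
First Sunday is March 4
Sundays: 4, 11, 18, 25

4 Sundays


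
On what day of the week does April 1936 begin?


Target: April 1, 1936
Anchor: Jan 1, 1936. With p = 1936 - 1 = 1935: (p + p//4 - p//100 + p//400) mod 7 = (1935 + 483 - 19 + 4) mod 7 = 2403 mod 7 = 2 -> Wednesday (Mon=0 ... Sun=6)
Days before April (Jan-Mar): 91 days
Weekday index = (2 + 91) mod 7 = 2

Wednesday


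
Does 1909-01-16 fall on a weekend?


Anchor: Jan 1, 1909. With p = 1909 - 1 = 1908: (p + p//4 - p//100 + p//400) mod 7 = (1908 + 477 - 19 + 4) mod 7 = 2370 mod 7 = 4 -> Friday (Mon=0 ... Sun=6)
Day of year: 16; offset = 15
Weekday index = (4 + 15) mod 7 = 5 -> Saturday
Weekend days: Saturday, Sunday

Yes


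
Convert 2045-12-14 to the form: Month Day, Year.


ISO 2045-12-14 parses as year=2045, month=12, day=14
Month 12 -> December

December 14, 2045


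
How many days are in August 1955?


August 1955

31 days


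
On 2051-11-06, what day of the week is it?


Date: November 6, 2051
Anchor: Jan 1, 2051. With p = 2051 - 1 = 2050: (p + p//4 - p//100 + p//400) mod 7 = (2050 + 512 - 20 + 5) mod 7 = 2547 mod 7 = 6 -> Sunday (Mon=0 ... Sun=6)
Days before November (Jan-Oct): 304; offset = 304 + 6 - 1 = 309
Weekday index = (6 + 309) mod 7 = 0

Day of the week: Monday


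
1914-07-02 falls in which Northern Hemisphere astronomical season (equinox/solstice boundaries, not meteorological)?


Date: July 2
Astronomical Summer (approx.; exact equinox/solstice day varies by year): June 21 to September 21
July 2 falls within the Summer window

Summer


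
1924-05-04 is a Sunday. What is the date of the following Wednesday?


Current: Sunday
Target: Wednesday
Days ahead: 3

Next Wednesday: 1924-05-07


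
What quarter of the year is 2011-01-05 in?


Month: January (month 1)
Q1: Jan-Mar, Q2: Apr-Jun, Q3: Jul-Sep, Q4: Oct-Dec

Q1


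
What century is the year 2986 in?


Century = (year - 1) // 100 + 1
= (2986 - 1) // 100 + 1
= 2985 // 100 + 1
= 29 + 1

30th century


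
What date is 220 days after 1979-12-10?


Start: 1979-12-10, add 220 days
December 1979 has 31 days: 31 - 10 = 21 days to December 31 -> 199 left
January 1980 has 31 days -> 168 left
February 1980 has 29 days -> 139 left
March 1980 has 31 days -> 108 left
April 1980 has 30 days -> 78 left
May 1980 has 31 days -> 47 left
June 1980 has 30 days -> 17 left
July 1980: 17 <= 31 -> lands on July 17

Result: 1980-07-17


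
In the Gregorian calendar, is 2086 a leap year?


Gregorian leap year rule: divisible by 4, but not by 100, unless also by 400.
2086 is not divisible by 4 -> not a leap year

No


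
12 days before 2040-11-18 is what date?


Start: 2040-11-18, subtract 12 days
18 - 12 = 6 stays within November 2040

Result: 2040-11-06


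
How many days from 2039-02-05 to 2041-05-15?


From 2039-02-05 to 2041-05-15
2039-02-05: days before February = 31; day of year = 31 + 5 = 36
2041-05-15: days before May = 31 + 28 + 31 + 30 = 120 (2041 is not a leap year); day of year = 120 + 15 = 135
Rest of 2039: 365 - 36 = 329
Full years 2040 (366): 366
Total = 329 + 366 + 135 = 830

830 days


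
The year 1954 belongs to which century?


Century = (year - 1) // 100 + 1
= (1954 - 1) // 100 + 1
= 1953 // 100 + 1
= 19 + 1

20th century


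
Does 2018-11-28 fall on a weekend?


Anchor: Jan 1, 2018. With p = 2018 - 1 = 2017: (p + p//4 - p//100 + p//400) mod 7 = (2017 + 504 - 20 + 5) mod 7 = 2506 mod 7 = 0 -> Monday (Mon=0 ... Sun=6)
Day of year: 332; offset = 331
Weekday index = (0 + 331) mod 7 = 2 -> Wednesday
Weekend days: Saturday, Sunday

No


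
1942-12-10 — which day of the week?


Date: December 10, 1942
Anchor: Jan 1, 1942. With p = 1942 - 1 = 1941: (p + p//4 - p//100 + p//400) mod 7 = (1941 + 485 - 19 + 4) mod 7 = 2411 mod 7 = 3 -> Thursday (Mon=0 ... Sun=6)
Days before December (Jan-Nov): 334; offset = 334 + 10 - 1 = 343
Weekday index = (3 + 343) mod 7 = 3

Day of the week: Thursday


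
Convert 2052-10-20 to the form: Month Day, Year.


ISO 2052-10-20 parses as year=2052, month=10, day=20
Month 10 -> October

October 20, 2052


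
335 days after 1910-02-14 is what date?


Start: 1910-02-14, add 335 days
February 1910 has 28 days: 28 - 14 = 14 days to February 28 -> 321 left
March 1910 has 31 days -> 290 left
April 1910 has 30 days -> 260 left
May 1910 has 31 days -> 229 left
June 1910 has 30 days -> 199 left
July 1910 has 31 days -> 168 left
August 1910 has 31 days -> 137 left
September 1910 has 30 days -> 107 left
October 1910 has 31 days -> 76 left
November 1910 has 30 days -> 46 left
December 1910 has 31 days -> 15 left
January 1911: 15 <= 31 -> lands on January 15

Result: 1911-01-15


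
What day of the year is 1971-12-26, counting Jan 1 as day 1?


Date: December 26, 1971
Days in months 1 through 11: 334
Plus 26 days in December

Day of year: 360


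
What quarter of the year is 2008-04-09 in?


Month: April (month 4)
Q1: Jan-Mar, Q2: Apr-Jun, Q3: Jul-Sep, Q4: Oct-Dec

Q2


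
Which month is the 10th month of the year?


Month 10 of 12

October


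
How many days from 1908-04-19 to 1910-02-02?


From 1908-04-19 to 1910-02-02
1908-04-19: days before April = 31 + 29 + 31 = 91 (1908 is a leap year); day of year = 91 + 19 = 110
1910-02-02: days before February = 31; day of year = 31 + 2 = 33
Rest of 1908: 366 - 110 = 256
Full years 1909 (365): 365
Total = 256 + 365 + 33 = 654

654 days


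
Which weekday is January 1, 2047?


Target: January 1, 2047
Anchor: Jan 1, 2047. With p = 2047 - 1 = 2046: (p + p//4 - p//100 + p//400) mod 7 = (2046 + 511 - 20 + 5) mod 7 = 2542 mod 7 = 1 -> Tuesday (Mon=0 ... Sun=6)
Offset from anchor: 0 days
Weekday index = (1 + 0) mod 7 = 1

Tuesday


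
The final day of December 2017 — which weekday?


December 2017 has 31 days
Anchor: Jan 1, 2017. With p = 2017 - 1 = 2016: (p + p//4 - p//100 + p//400) mod 7 = (2016 + 504 - 20 + 5) mod 7 = 2505 mod 7 = 6 -> Sunday (Mon=0 ... Sun=6)
Days before December (Jan-Nov): 334; December 1 index = (6 + 334) mod 7 = 4 -> Friday
Last day offset: 31 - 1 = 30 days
Weekday index = (4 + 30) mod 7 = 6

Sunday, December 31


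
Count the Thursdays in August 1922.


August 1922 has 31 days
Anchor: Jan 1, 1922. With p = 1922 - 1 = 1921: (p + p//4 - p//100 + p//400) mod 7 = (1921 + 480 - 19 + 4) mod 7 = 2386 mod 7 = 6 -> Sunday (Mon=0 ... Sun=6)
Days before August (Jan-Jul): 212; August 1 index = (6 + 212) mod 7 = 1 -> Tuesday
First Thursday is August 3
Thursdays: 3, 10, 17, 24, 31

5 Thursdays


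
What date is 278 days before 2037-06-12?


Start: 2037-06-12, subtract 278 days
Back 12 days from June 12 reaches May 31, 2037 -> 266 left
May 2037 has 31 days -> back to April 30, 2037 -> 235 left
April 2037 has 30 days -> back to March 31, 2037 -> 205 left
March 2037 has 31 days -> back to February 28, 2037 -> 174 left
February 2037 has 28 days -> back to January 31, 2037 -> 146 left
January 2037 has 31 days -> back to December 31, 2036 -> 115 left
December 2036 has 31 days -> back to November 30, 2036 -> 84 left
November 2036 has 30 days -> back to October 31, 2036 -> 54 left
October 2036 has 31 days -> back to September 30, 2036 -> 23 left
September 2036: 30 - 23 = 7 -> lands on September 7

Result: 2036-09-07


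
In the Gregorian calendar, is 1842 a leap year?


Gregorian leap year rule: divisible by 4, but not by 100, unless also by 400.
1842 is not divisible by 4 -> not a leap year

No


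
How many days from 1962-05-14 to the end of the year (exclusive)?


Day of year: 134 of 365
Remaining = 365 - 134

231 days


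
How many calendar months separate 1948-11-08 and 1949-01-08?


From November 1948 to January 1949
1 year * 12 = 12 months, minus 10 months = 2

2 months


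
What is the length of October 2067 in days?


October 2067

31 days


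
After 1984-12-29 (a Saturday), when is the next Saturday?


Current: Saturday
Target: Saturday
Days ahead: 7

Next Saturday: 1985-01-05


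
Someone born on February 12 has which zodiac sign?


Date: February 12
Conventional tropical zodiac dates: Aquarius from January 20 onward; Pisces starts February 19
February 12 falls within the Aquarius range

Aquarius


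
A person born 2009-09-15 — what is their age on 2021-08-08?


Birth: 2009-09-15
Reference: 2021-08-08
Year difference: 2021 - 2009 = 12
Birthday not yet reached in 2021, subtract 1

11 years old


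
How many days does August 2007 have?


August 2007

31 days


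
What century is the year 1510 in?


Century = (year - 1) // 100 + 1
= (1510 - 1) // 100 + 1
= 1509 // 100 + 1
= 15 + 1

16th century


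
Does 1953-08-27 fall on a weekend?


Anchor: Jan 1, 1953. With p = 1953 - 1 = 1952: (p + p//4 - p//100 + p//400) mod 7 = (1952 + 488 - 19 + 4) mod 7 = 2425 mod 7 = 3 -> Thursday (Mon=0 ... Sun=6)
Day of year: 239; offset = 238
Weekday index = (3 + 238) mod 7 = 3 -> Thursday
Weekend days: Saturday, Sunday

No


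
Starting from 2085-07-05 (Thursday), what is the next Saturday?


Current: Thursday
Target: Saturday
Days ahead: 2

Next Saturday: 2085-07-07


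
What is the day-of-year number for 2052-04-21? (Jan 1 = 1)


Date: April 21, 2052
Days in months 1 through 3: 91
Plus 21 days in April

Day of year: 112


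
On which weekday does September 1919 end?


September 1919 has 30 days
Anchor: Jan 1, 1919. With p = 1919 - 1 = 1918: (p + p//4 - p//100 + p//400) mod 7 = (1918 + 479 - 19 + 4) mod 7 = 2382 mod 7 = 2 -> Wednesday (Mon=0 ... Sun=6)
Days before September (Jan-Aug): 243; September 1 index = (2 + 243) mod 7 = 0 -> Monday
Last day offset: 30 - 1 = 29 days
Weekday index = (0 + 29) mod 7 = 1

Tuesday, September 30


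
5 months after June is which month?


June is month 6
6 + 5 = 11

November


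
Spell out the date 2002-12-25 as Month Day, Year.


ISO 2002-12-25 parses as year=2002, month=12, day=25
Month 12 -> December

December 25, 2002


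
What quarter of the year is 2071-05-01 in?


Month: May (month 5)
Q1: Jan-Mar, Q2: Apr-Jun, Q3: Jul-Sep, Q4: Oct-Dec

Q2


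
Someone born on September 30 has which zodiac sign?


Date: September 30
Conventional tropical zodiac dates: Libra from September 23 onward; Scorpio starts October 23
September 30 falls within the Libra range

Libra


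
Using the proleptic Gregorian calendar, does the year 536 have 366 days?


Gregorian leap year rule: divisible by 4, but not by 100, unless also by 400.
536 is divisible by 4 but not 100 -> leap year

Yes


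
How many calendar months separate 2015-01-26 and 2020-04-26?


From January 2015 to April 2020
5 years * 12 = 60 months, plus 3 months = 63

63 months


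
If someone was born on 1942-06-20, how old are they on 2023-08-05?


Birth: 1942-06-20
Reference: 2023-08-05
Year difference: 2023 - 1942 = 81

81 years old


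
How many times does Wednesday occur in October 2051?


October 2051 has 31 days
Anchor: Jan 1, 2051. With p = 2051 - 1 = 2050: (p + p//4 - p//100 + p//400) mod 7 = (2050 + 512 - 20 + 5) mod 7 = 2547 mod 7 = 6 -> Sunday (Mon=0 ... Sun=6)
Days before October (Jan-Sep): 273; October 1 index = (6 + 273) mod 7 = 6 -> Sunday
First Wednesday is October 4
Wednesdays: 4, 11, 18, 25

4 Wednesdays


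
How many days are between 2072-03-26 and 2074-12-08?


From 2072-03-26 to 2074-12-08
2072-03-26: days before March = 31 + 29 = 60 (2072 is a leap year); day of year = 60 + 26 = 86
2074-12-08: days before December = 31 + 28 + 31 + 30 + 31 + 30 + 31 + 31 + 30 + 31 + 30 = 334 (2074 is not a leap year); day of year = 334 + 8 = 342
Rest of 2072: 366 - 86 = 280
Full years 2073 (365): 365
Total = 280 + 365 + 342 = 987

987 days


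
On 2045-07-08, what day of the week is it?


Date: July 8, 2045
Anchor: Jan 1, 2045. With p = 2045 - 1 = 2044: (p + p//4 - p//100 + p//400) mod 7 = (2044 + 511 - 20 + 5) mod 7 = 2540 mod 7 = 6 -> Sunday (Mon=0 ... Sun=6)
Days before July (Jan-Jun): 181; offset = 181 + 8 - 1 = 188
Weekday index = (6 + 188) mod 7 = 5

Day of the week: Saturday


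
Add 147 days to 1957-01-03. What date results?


Start: 1957-01-03, add 147 days
January 1957 has 31 days: 31 - 3 = 28 days to January 31 -> 119 left
February 1957 has 28 days -> 91 left
March 1957 has 31 days -> 60 left
April 1957 has 30 days -> 30 left
May 1957: 30 <= 31 -> lands on May 30

Result: 1957-05-30


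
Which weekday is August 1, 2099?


Target: August 1, 2099
Anchor: Jan 1, 2099. With p = 2099 - 1 = 2098: (p + p//4 - p//100 + p//400) mod 7 = (2098 + 524 - 20 + 5) mod 7 = 2607 mod 7 = 3 -> Thursday (Mon=0 ... Sun=6)
Days before August (Jan-Jul): 212 days
Weekday index = (3 + 212) mod 7 = 5

Saturday


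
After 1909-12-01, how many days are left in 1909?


Day of year: 335 of 365
Remaining = 365 - 335

30 days


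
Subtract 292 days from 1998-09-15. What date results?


Start: 1998-09-15, subtract 292 days
Back 15 days from September 15 reaches August 31, 1998 -> 277 left
August 1998 has 31 days -> back to July 31, 1998 -> 246 left
July 1998 has 31 days -> back to June 30, 1998 -> 215 left
June 1998 has 30 days -> back to May 31, 1998 -> 185 left
May 1998 has 31 days -> back to April 30, 1998 -> 154 left
April 1998 has 30 days -> back to March 31, 1998 -> 124 left
March 1998 has 31 days -> back to February 28, 1998 -> 93 left
February 1998 has 28 days -> back to January 31, 1998 -> 65 left
January 1998 has 31 days -> back to December 31, 1997 -> 34 left
December 1997 has 31 days -> back to November 30, 1997 -> 3 left
November 1997: 30 - 3 = 27 -> lands on November 27

Result: 1997-11-27


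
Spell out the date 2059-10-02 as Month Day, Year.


ISO 2059-10-02 parses as year=2059, month=10, day=02
Month 10 -> October

October 2, 2059


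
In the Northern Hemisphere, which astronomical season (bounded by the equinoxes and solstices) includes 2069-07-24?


Date: July 24
Astronomical Summer (approx.; exact equinox/solstice day varies by year): June 21 to September 21
July 24 falls within the Summer window

Summer


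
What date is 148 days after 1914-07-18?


Start: 1914-07-18, add 148 days
July 1914 has 31 days: 31 - 18 = 13 days to July 31 -> 135 left
August 1914 has 31 days -> 104 left
September 1914 has 30 days -> 74 left
October 1914 has 31 days -> 43 left
November 1914 has 30 days -> 13 left
December 1914: 13 <= 31 -> lands on December 13

Result: 1914-12-13


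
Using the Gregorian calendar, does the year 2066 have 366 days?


Gregorian leap year rule: divisible by 4, but not by 100, unless also by 400.
2066 is not divisible by 4 -> not a leap year

No


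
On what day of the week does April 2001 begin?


Target: April 1, 2001
Anchor: Jan 1, 2001. With p = 2001 - 1 = 2000: (p + p//4 - p//100 + p//400) mod 7 = (2000 + 500 - 20 + 5) mod 7 = 2485 mod 7 = 0 -> Monday (Mon=0 ... Sun=6)
Days before April (Jan-Mar): 90 days
Weekday index = (0 + 90) mod 7 = 6

Sunday


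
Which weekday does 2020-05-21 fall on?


Date: May 21, 2020
Anchor: Jan 1, 2020. With p = 2020 - 1 = 2019: (p + p//4 - p//100 + p//400) mod 7 = (2019 + 504 - 20 + 5) mod 7 = 2508 mod 7 = 2 -> Wednesday (Mon=0 ... Sun=6)
Days before May (Jan-Apr): 121; offset = 121 + 21 - 1 = 141
Weekday index = (2 + 141) mod 7 = 3

Day of the week: Thursday


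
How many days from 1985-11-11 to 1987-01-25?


From 1985-11-11 to 1987-01-25
1985-11-11: days before November = 31 + 28 + 31 + 30 + 31 + 30 + 31 + 31 + 30 + 31 = 304 (1985 is not a leap year); day of year = 304 + 11 = 315
1987-01-25: day of year = 25
Rest of 1985: 365 - 315 = 50
Full years 1986 (365): 365
Total = 50 + 365 + 25 = 440

440 days


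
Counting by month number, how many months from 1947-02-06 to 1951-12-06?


From February 1947 to December 1951
4 years * 12 = 48 months, plus 10 months = 58

58 months


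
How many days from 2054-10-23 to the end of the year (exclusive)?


Day of year: 296 of 365
Remaining = 365 - 296

69 days


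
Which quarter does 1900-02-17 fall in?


Month: February (month 2)
Q1: Jan-Mar, Q2: Apr-Jun, Q3: Jul-Sep, Q4: Oct-Dec

Q1


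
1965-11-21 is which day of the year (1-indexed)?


Date: November 21, 1965
Days in months 1 through 10: 304
Plus 21 days in November

Day of year: 325


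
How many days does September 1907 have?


September 1907

30 days


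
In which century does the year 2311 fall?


Century = (year - 1) // 100 + 1
= (2311 - 1) // 100 + 1
= 2310 // 100 + 1
= 23 + 1

24th century


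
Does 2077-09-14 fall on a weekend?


Anchor: Jan 1, 2077. With p = 2077 - 1 = 2076: (p + p//4 - p//100 + p//400) mod 7 = (2076 + 519 - 20 + 5) mod 7 = 2580 mod 7 = 4 -> Friday (Mon=0 ... Sun=6)
Day of year: 257; offset = 256
Weekday index = (4 + 256) mod 7 = 1 -> Tuesday
Weekend days: Saturday, Sunday

No


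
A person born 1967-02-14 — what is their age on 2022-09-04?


Birth: 1967-02-14
Reference: 2022-09-04
Year difference: 2022 - 1967 = 55

55 years old


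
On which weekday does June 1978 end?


June 1978 has 30 days
Anchor: Jan 1, 1978. With p = 1978 - 1 = 1977: (p + p//4 - p//100 + p//400) mod 7 = (1977 + 494 - 19 + 4) mod 7 = 2456 mod 7 = 6 -> Sunday (Mon=0 ... Sun=6)
Days before June (Jan-May): 151; June 1 index = (6 + 151) mod 7 = 3 -> Thursday
Last day offset: 30 - 1 = 29 days
Weekday index = (3 + 29) mod 7 = 4

Friday, June 30


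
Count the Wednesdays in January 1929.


January 1929 has 31 days
Anchor: Jan 1, 1929. With p = 1929 - 1 = 1928: (p + p//4 - p//100 + p//400) mod 7 = (1928 + 482 - 19 + 4) mod 7 = 2395 mod 7 = 1 -> Tuesday (Mon=0 ... Sun=6)
January 1 is the anchor itself -> Tuesday
First Wednesday is January 2
Wednesdays: 2, 9, 16, 23, 30

5 Wednesdays


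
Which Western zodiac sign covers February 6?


Date: February 6
Conventional tropical zodiac dates: Aquarius from January 20 onward; Pisces starts February 19
February 6 falls within the Aquarius range

Aquarius


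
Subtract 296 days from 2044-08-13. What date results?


Start: 2044-08-13, subtract 296 days
Back 13 days from August 13 reaches July 31, 2044 -> 283 left
July 2044 has 31 days -> back to June 30, 2044 -> 252 left
June 2044 has 30 days -> back to May 31, 2044 -> 222 left
May 2044 has 31 days -> back to April 30, 2044 -> 191 left
April 2044 has 30 days -> back to March 31, 2044 -> 161 left
March 2044 has 31 days -> back to February 29, 2044 -> 130 left
February 2044 has 29 days -> back to January 31, 2044 -> 101 left
January 2044 has 31 days -> back to December 31, 2043 -> 70 left
December 2043 has 31 days -> back to November 30, 2043 -> 39 left
November 2043 has 30 days -> back to October 31, 2043 -> 9 left
October 2043: 31 - 9 = 22 -> lands on October 22

Result: 2043-10-22


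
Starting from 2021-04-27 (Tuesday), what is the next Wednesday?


Current: Tuesday
Target: Wednesday
Days ahead: 1

Next Wednesday: 2021-04-28


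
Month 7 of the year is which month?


Month 7 of 12

July


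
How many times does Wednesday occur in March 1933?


March 1933 has 31 days
Anchor: Jan 1, 1933. With p = 1933 - 1 = 1932: (p + p//4 - p//100 + p//400) mod 7 = (1932 + 483 - 19 + 4) mod 7 = 2400 mod 7 = 6 -> Sunday (Mon=0 ... Sun=6)
Days before March (Jan-Feb): 59; March 1 index = (6 + 59) mod 7 = 2 -> Wednesday
First Wednesday is March 1
Wednesdays: 1, 8, 15, 22, 29

5 Wednesdays


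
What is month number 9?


Month 9 of 12

September


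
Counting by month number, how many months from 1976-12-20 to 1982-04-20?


From December 1976 to April 1982
6 years * 12 = 72 months, minus 8 months = 64

64 months


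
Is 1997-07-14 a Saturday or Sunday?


Anchor: Jan 1, 1997. With p = 1997 - 1 = 1996: (p + p//4 - p//100 + p//400) mod 7 = (1996 + 499 - 19 + 4) mod 7 = 2480 mod 7 = 2 -> Wednesday (Mon=0 ... Sun=6)
Day of year: 195; offset = 194
Weekday index = (2 + 194) mod 7 = 0 -> Monday
Weekend days: Saturday, Sunday

No


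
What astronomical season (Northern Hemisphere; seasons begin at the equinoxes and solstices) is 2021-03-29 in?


Date: March 29
Astronomical Spring (approx.; exact equinox/solstice day varies by year): March 20 to June 20
March 29 falls within the Spring window

Spring


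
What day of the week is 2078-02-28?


Date: February 28, 2078
Anchor: Jan 1, 2078. With p = 2078 - 1 = 2077: (p + p//4 - p//100 + p//400) mod 7 = (2077 + 519 - 20 + 5) mod 7 = 2581 mod 7 = 5 -> Saturday (Mon=0 ... Sun=6)
Days before February (Jan): 31; offset = 31 + 28 - 1 = 58
Weekday index = (5 + 58) mod 7 = 0

Day of the week: Monday


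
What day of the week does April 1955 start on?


Target: April 1, 1955
Anchor: Jan 1, 1955. With p = 1955 - 1 = 1954: (p + p//4 - p//100 + p//400) mod 7 = (1954 + 488 - 19 + 4) mod 7 = 2427 mod 7 = 5 -> Saturday (Mon=0 ... Sun=6)
Days before April (Jan-Mar): 90 days
Weekday index = (5 + 90) mod 7 = 4

Friday


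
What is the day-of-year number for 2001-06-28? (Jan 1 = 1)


Date: June 28, 2001
Days in months 1 through 5: 151
Plus 28 days in June

Day of year: 179


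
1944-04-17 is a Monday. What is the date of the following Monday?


Current: Monday
Target: Monday
Days ahead: 7

Next Monday: 1944-04-24


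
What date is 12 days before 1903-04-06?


Start: 1903-04-06, subtract 12 days
Back 6 days from April 6 reaches March 31, 1903 -> 6 left
March 1903: 31 - 6 = 25 -> lands on March 25

Result: 1903-03-25


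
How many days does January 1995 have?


January 1995

31 days


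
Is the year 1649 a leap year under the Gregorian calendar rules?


Gregorian leap year rule: divisible by 4, but not by 100, unless also by 400.
1649 is not divisible by 4 -> not a leap year

No


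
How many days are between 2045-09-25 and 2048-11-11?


From 2045-09-25 to 2048-11-11
2045-09-25: days before September = 31 + 28 + 31 + 30 + 31 + 30 + 31 + 31 = 243 (2045 is not a leap year); day of year = 243 + 25 = 268
2048-11-11: days before November = 31 + 29 + 31 + 30 + 31 + 30 + 31 + 31 + 30 + 31 = 305 (2048 is a leap year); day of year = 305 + 11 = 316
Rest of 2045: 365 - 268 = 97
Full years 2046 (365), 2047 (365): 730
Total = 97 + 730 + 316 = 1143

1143 days


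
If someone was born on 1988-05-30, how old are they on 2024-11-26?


Birth: 1988-05-30
Reference: 2024-11-26
Year difference: 2024 - 1988 = 36

36 years old


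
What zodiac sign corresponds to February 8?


Date: February 8
Conventional tropical zodiac dates: Aquarius from January 20 onward; Pisces starts February 19
February 8 falls within the Aquarius range

Aquarius


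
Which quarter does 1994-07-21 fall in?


Month: July (month 7)
Q1: Jan-Mar, Q2: Apr-Jun, Q3: Jul-Sep, Q4: Oct-Dec

Q3


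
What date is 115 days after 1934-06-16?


Start: 1934-06-16, add 115 days
June 1934 has 30 days: 30 - 16 = 14 days to June 30 -> 101 left
July 1934 has 31 days -> 70 left
August 1934 has 31 days -> 39 left
September 1934 has 30 days -> 9 left
October 1934: 9 <= 31 -> lands on October 9

Result: 1934-10-09


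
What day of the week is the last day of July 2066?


July 2066 has 31 days
Anchor: Jan 1, 2066. With p = 2066 - 1 = 2065: (p + p//4 - p//100 + p//400) mod 7 = (2065 + 516 - 20 + 5) mod 7 = 2566 mod 7 = 4 -> Friday (Mon=0 ... Sun=6)
Days before July (Jan-Jun): 181; July 1 index = (4 + 181) mod 7 = 3 -> Thursday
Last day offset: 31 - 1 = 30 days
Weekday index = (3 + 30) mod 7 = 5

Saturday, July 31


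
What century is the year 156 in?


Century = (year - 1) // 100 + 1
= (156 - 1) // 100 + 1
= 155 // 100 + 1
= 1 + 1

2nd century


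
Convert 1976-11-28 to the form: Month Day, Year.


ISO 1976-11-28 parses as year=1976, month=11, day=28
Month 11 -> November

November 28, 1976


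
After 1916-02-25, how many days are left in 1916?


Day of year: 56 of 366
Remaining = 366 - 56

310 days


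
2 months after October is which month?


October is month 10
10 + 2 = 12

December


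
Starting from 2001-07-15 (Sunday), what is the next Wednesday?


Current: Sunday
Target: Wednesday
Days ahead: 3

Next Wednesday: 2001-07-18


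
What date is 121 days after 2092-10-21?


Start: 2092-10-21, add 121 days
October 2092 has 31 days: 31 - 21 = 10 days to October 31 -> 111 left
November 2092 has 30 days -> 81 left
December 2092 has 31 days -> 50 left
January 2093 has 31 days -> 19 left
February 2093: 19 <= 28 -> lands on February 19

Result: 2093-02-19


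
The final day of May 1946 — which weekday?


May 1946 has 31 days
Anchor: Jan 1, 1946. With p = 1946 - 1 = 1945: (p + p//4 - p//100 + p//400) mod 7 = (1945 + 486 - 19 + 4) mod 7 = 2416 mod 7 = 1 -> Tuesday (Mon=0 ... Sun=6)
Days before May (Jan-Apr): 120; May 1 index = (1 + 120) mod 7 = 2 -> Wednesday
Last day offset: 31 - 1 = 30 days
Weekday index = (2 + 30) mod 7 = 4

Friday, May 31


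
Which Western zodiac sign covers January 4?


Date: January 4
Conventional tropical zodiac dates: Capricorn from December 22 onward; Aquarius starts January 20
January 4 falls within the Capricorn range

Capricorn


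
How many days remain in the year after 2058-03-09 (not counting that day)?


Day of year: 68 of 365
Remaining = 365 - 68

297 days


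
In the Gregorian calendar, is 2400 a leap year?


Gregorian leap year rule: divisible by 4, but not by 100, unless also by 400.
2400 is divisible by 400 -> leap year

Yes


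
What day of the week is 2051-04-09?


Date: April 9, 2051
Anchor: Jan 1, 2051. With p = 2051 - 1 = 2050: (p + p//4 - p//100 + p//400) mod 7 = (2050 + 512 - 20 + 5) mod 7 = 2547 mod 7 = 6 -> Sunday (Mon=0 ... Sun=6)
Days before April (Jan-Mar): 90; offset = 90 + 9 - 1 = 98
Weekday index = (6 + 98) mod 7 = 6

Day of the week: Sunday


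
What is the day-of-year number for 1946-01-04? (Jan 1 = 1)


Date: January 4, 1946
No months before January
Plus 4 days in January

Day of year: 4


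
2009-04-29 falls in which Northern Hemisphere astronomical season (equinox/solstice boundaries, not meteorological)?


Date: April 29
Astronomical Spring (approx.; exact equinox/solstice day varies by year): March 20 to June 20
April 29 falls within the Spring window

Spring


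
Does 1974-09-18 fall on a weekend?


Anchor: Jan 1, 1974. With p = 1974 - 1 = 1973: (p + p//4 - p//100 + p//400) mod 7 = (1973 + 493 - 19 + 4) mod 7 = 2451 mod 7 = 1 -> Tuesday (Mon=0 ... Sun=6)
Day of year: 261; offset = 260
Weekday index = (1 + 260) mod 7 = 2 -> Wednesday
Weekend days: Saturday, Sunday

No


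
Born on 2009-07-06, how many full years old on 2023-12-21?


Birth: 2009-07-06
Reference: 2023-12-21
Year difference: 2023 - 2009 = 14

14 years old


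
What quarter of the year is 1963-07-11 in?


Month: July (month 7)
Q1: Jan-Mar, Q2: Apr-Jun, Q3: Jul-Sep, Q4: Oct-Dec

Q3


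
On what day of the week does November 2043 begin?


Target: November 1, 2043
Anchor: Jan 1, 2043. With p = 2043 - 1 = 2042: (p + p//4 - p//100 + p//400) mod 7 = (2042 + 510 - 20 + 5) mod 7 = 2537 mod 7 = 3 -> Thursday (Mon=0 ... Sun=6)
Days before November (Jan-Oct): 304 days
Weekday index = (3 + 304) mod 7 = 6

Sunday


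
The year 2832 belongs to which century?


Century = (year - 1) // 100 + 1
= (2832 - 1) // 100 + 1
= 2831 // 100 + 1
= 28 + 1

29th century


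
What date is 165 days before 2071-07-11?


Start: 2071-07-11, subtract 165 days
Back 11 days from July 11 reaches June 30, 2071 -> 154 left
June 2071 has 30 days -> back to May 31, 2071 -> 124 left
May 2071 has 31 days -> back to April 30, 2071 -> 93 left
April 2071 has 30 days -> back to March 31, 2071 -> 63 left
March 2071 has 31 days -> back to February 28, 2071 -> 32 left
February 2071 has 28 days -> back to January 31, 2071 -> 4 left
January 2071: 31 - 4 = 27 -> lands on January 27

Result: 2071-01-27


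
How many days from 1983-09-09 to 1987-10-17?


From 1983-09-09 to 1987-10-17
1983-09-09: days before September = 31 + 28 + 31 + 30 + 31 + 30 + 31 + 31 = 243 (1983 is not a leap year); day of year = 243 + 9 = 252
1987-10-17: days before October = 31 + 28 + 31 + 30 + 31 + 30 + 31 + 31 + 30 = 273 (1987 is not a leap year); day of year = 273 + 17 = 290
Rest of 1983: 365 - 252 = 113
Full years 1984 (366), 1985 (365), 1986 (365): 1096
Total = 113 + 1096 + 290 = 1499

1499 days


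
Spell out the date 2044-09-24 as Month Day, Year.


ISO 2044-09-24 parses as year=2044, month=09, day=24
Month 9 -> September

September 24, 2044


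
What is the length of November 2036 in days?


November 2036

30 days


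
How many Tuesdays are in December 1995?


December 1995 has 31 days
Anchor: Jan 1, 1995. With p = 1995 - 1 = 1994: (p + p//4 - p//100 + p//400) mod 7 = (1994 + 498 - 19 + 4) mod 7 = 2477 mod 7 = 6 -> Sunday (Mon=0 ... Sun=6)
Days before December (Jan-Nov): 334; December 1 index = (6 + 334) mod 7 = 4 -> Friday
First Tuesday is December 5
Tuesdays: 5, 12, 19, 26

4 Tuesdays


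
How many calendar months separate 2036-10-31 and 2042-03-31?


From October 2036 to March 2042
6 years * 12 = 72 months, minus 7 months = 65

65 months


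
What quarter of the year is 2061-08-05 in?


Month: August (month 8)
Q1: Jan-Mar, Q2: Apr-Jun, Q3: Jul-Sep, Q4: Oct-Dec

Q3


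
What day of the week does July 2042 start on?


Target: July 1, 2042
Anchor: Jan 1, 2042. With p = 2042 - 1 = 2041: (p + p//4 - p//100 + p//400) mod 7 = (2041 + 510 - 20 + 5) mod 7 = 2536 mod 7 = 2 -> Wednesday (Mon=0 ... Sun=6)
Days before July (Jan-Jun): 181 days
Weekday index = (2 + 181) mod 7 = 1

Tuesday


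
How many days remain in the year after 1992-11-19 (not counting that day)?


Day of year: 324 of 366
Remaining = 366 - 324

42 days


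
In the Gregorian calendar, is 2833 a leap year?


Gregorian leap year rule: divisible by 4, but not by 100, unless also by 400.
2833 is not divisible by 4 -> not a leap year

No


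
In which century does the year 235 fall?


Century = (year - 1) // 100 + 1
= (235 - 1) // 100 + 1
= 234 // 100 + 1
= 2 + 1

3rd century


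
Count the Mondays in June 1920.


June 1920 has 30 days
Anchor: Jan 1, 1920. With p = 1920 - 1 = 1919: (p + p//4 - p//100 + p//400) mod 7 = (1919 + 479 - 19 + 4) mod 7 = 2383 mod 7 = 3 -> Thursday (Mon=0 ... Sun=6)
Days before June (Jan-May): 152; June 1 index = (3 + 152) mod 7 = 1 -> Tuesday
First Monday is June 7
Mondays: 7, 14, 21, 28

4 Mondays


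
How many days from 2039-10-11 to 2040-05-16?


From 2039-10-11 to 2040-05-16
2039-10-11: days before October = 31 + 28 + 31 + 30 + 31 + 30 + 31 + 31 + 30 = 273 (2039 is not a leap year); day of year = 273 + 11 = 284
2040-05-16: days before May = 31 + 29 + 31 + 30 = 121 (2040 is a leap year); day of year = 121 + 16 = 137
Rest of 2039: 365 - 284 = 81
Total = 81 + 137 = 218

218 days


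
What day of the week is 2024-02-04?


Date: February 4, 2024
Anchor: Jan 1, 2024. With p = 2024 - 1 = 2023: (p + p//4 - p//100 + p//400) mod 7 = (2023 + 505 - 20 + 5) mod 7 = 2513 mod 7 = 0 -> Monday (Mon=0 ... Sun=6)
Days before February (Jan): 31; offset = 31 + 4 - 1 = 34
Weekday index = (0 + 34) mod 7 = 6

Day of the week: Sunday


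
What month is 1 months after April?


April is month 4
4 + 1 = 5

May


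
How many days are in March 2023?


March 2023

31 days


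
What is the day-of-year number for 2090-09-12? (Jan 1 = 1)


Date: September 12, 2090
Days in months 1 through 8: 243
Plus 12 days in September

Day of year: 255


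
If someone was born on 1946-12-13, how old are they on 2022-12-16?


Birth: 1946-12-13
Reference: 2022-12-16
Year difference: 2022 - 1946 = 76

76 years old


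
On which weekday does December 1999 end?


December 1999 has 31 days
Anchor: Jan 1, 1999. With p = 1999 - 1 = 1998: (p + p//4 - p//100 + p//400) mod 7 = (1998 + 499 - 19 + 4) mod 7 = 2482 mod 7 = 4 -> Friday (Mon=0 ... Sun=6)
Days before December (Jan-Nov): 334; December 1 index = (4 + 334) mod 7 = 2 -> Wednesday
Last day offset: 31 - 1 = 30 days
Weekday index = (2 + 30) mod 7 = 4

Friday, December 31


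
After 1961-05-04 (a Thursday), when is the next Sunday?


Current: Thursday
Target: Sunday
Days ahead: 3

Next Sunday: 1961-05-07


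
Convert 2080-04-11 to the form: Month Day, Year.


ISO 2080-04-11 parses as year=2080, month=04, day=11
Month 4 -> April

April 11, 2080


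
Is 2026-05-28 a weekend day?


Anchor: Jan 1, 2026. With p = 2026 - 1 = 2025: (p + p//4 - p//100 + p//400) mod 7 = (2025 + 506 - 20 + 5) mod 7 = 2516 mod 7 = 3 -> Thursday (Mon=0 ... Sun=6)
Day of year: 148; offset = 147
Weekday index = (3 + 147) mod 7 = 3 -> Thursday
Weekend days: Saturday, Sunday

No


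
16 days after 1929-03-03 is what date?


Start: 1929-03-03, add 16 days
March 1929 has 31 days; 3 + 16 = 19 stays within March

Result: 1929-03-19


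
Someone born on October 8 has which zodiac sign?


Date: October 8
Conventional tropical zodiac dates: Libra from September 23 onward; Scorpio starts October 23
October 8 falls within the Libra range

Libra


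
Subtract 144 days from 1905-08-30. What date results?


Start: 1905-08-30, subtract 144 days
Back 30 days from August 30 reaches July 31, 1905 -> 114 left
July 1905 has 31 days -> back to June 30, 1905 -> 83 left
June 1905 has 30 days -> back to May 31, 1905 -> 53 left
May 1905 has 31 days -> back to April 30, 1905 -> 22 left
April 1905: 30 - 22 = 8 -> lands on April 8

Result: 1905-04-08


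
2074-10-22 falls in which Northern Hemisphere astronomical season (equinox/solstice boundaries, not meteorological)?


Date: October 22
Astronomical Autumn (approx.; exact equinox/solstice day varies by year): September 22 to December 20
October 22 falls within the Autumn window

Autumn


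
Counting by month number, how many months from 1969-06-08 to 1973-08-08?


From June 1969 to August 1973
4 years * 12 = 48 months, plus 2 months = 50

50 months


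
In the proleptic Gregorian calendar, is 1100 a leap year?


Gregorian leap year rule: divisible by 4, but not by 100, unless also by 400.
1100 is divisible by 100 but not 400 -> not a leap year

No


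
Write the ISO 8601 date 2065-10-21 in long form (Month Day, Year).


ISO 2065-10-21 parses as year=2065, month=10, day=21
Month 10 -> October

October 21, 2065


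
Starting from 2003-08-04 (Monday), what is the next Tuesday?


Current: Monday
Target: Tuesday
Days ahead: 1

Next Tuesday: 2003-08-05


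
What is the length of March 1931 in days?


March 1931

31 days


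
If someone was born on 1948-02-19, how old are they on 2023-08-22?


Birth: 1948-02-19
Reference: 2023-08-22
Year difference: 2023 - 1948 = 75

75 years old


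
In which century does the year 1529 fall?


Century = (year - 1) // 100 + 1
= (1529 - 1) // 100 + 1
= 1528 // 100 + 1
= 15 + 1

16th century


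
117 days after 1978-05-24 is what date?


Start: 1978-05-24, add 117 days
May 1978 has 31 days: 31 - 24 = 7 days to May 31 -> 110 left
June 1978 has 30 days -> 80 left
July 1978 has 31 days -> 49 left
August 1978 has 31 days -> 18 left
September 1978: 18 <= 30 -> lands on September 18

Result: 1978-09-18


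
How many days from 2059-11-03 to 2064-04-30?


From 2059-11-03 to 2064-04-30
2059-11-03: days before November = 31 + 28 + 31 + 30 + 31 + 30 + 31 + 31 + 30 + 31 = 304 (2059 is not a leap year); day of year = 304 + 3 = 307
2064-04-30: days before April = 31 + 29 + 31 = 91 (2064 is a leap year); day of year = 91 + 30 = 121
Rest of 2059: 365 - 307 = 58
Full years 2060 (366), 2061 (365), 2062 (365), 2063 (365): 1461
Total = 58 + 1461 + 121 = 1640

1640 days


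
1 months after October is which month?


October is month 10
10 + 1 = 11

November


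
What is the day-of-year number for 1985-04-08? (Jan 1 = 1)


Date: April 8, 1985
Days in months 1 through 3: 90
Plus 8 days in April

Day of year: 98


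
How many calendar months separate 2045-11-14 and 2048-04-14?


From November 2045 to April 2048
3 years * 12 = 36 months, minus 7 months = 29

29 months


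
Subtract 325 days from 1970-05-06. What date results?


Start: 1970-05-06, subtract 325 days
Back 6 days from May 6 reaches April 30, 1970 -> 319 left
April 1970 has 30 days -> back to March 31, 1970 -> 289 left
March 1970 has 31 days -> back to February 28, 1970 -> 258 left
February 1970 has 28 days -> back to January 31, 1970 -> 230 left
January 1970 has 31 days -> back to December 31, 1969 -> 199 left
December 1969 has 31 days -> back to November 30, 1969 -> 168 left
November 1969 has 30 days -> back to October 31, 1969 -> 138 left
October 1969 has 31 days -> back to September 30, 1969 -> 107 left
September 1969 has 30 days -> back to August 31, 1969 -> 77 left
August 1969 has 31 days -> back to July 31, 1969 -> 46 left
July 1969 has 31 days -> back to June 30, 1969 -> 15 left
June 1969: 30 - 15 = 15 -> lands on June 15

Result: 1969-06-15


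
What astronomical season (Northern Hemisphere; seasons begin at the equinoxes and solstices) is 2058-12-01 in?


Date: December 1
Astronomical Autumn (approx.; exact equinox/solstice day varies by year): September 22 to December 20
December 1 falls within the Autumn window

Autumn


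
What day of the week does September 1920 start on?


Target: September 1, 1920
Anchor: Jan 1, 1920. With p = 1920 - 1 = 1919: (p + p//4 - p//100 + p//400) mod 7 = (1919 + 479 - 19 + 4) mod 7 = 2383 mod 7 = 3 -> Thursday (Mon=0 ... Sun=6)
Days before September (Jan-Aug): 244 days
Weekday index = (3 + 244) mod 7 = 2

Wednesday


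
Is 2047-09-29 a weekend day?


Anchor: Jan 1, 2047. With p = 2047 - 1 = 2046: (p + p//4 - p//100 + p//400) mod 7 = (2046 + 511 - 20 + 5) mod 7 = 2542 mod 7 = 1 -> Tuesday (Mon=0 ... Sun=6)
Day of year: 272; offset = 271
Weekday index = (1 + 271) mod 7 = 6 -> Sunday
Weekend days: Saturday, Sunday

Yes


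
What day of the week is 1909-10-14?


Date: October 14, 1909
Anchor: Jan 1, 1909. With p = 1909 - 1 = 1908: (p + p//4 - p//100 + p//400) mod 7 = (1908 + 477 - 19 + 4) mod 7 = 2370 mod 7 = 4 -> Friday (Mon=0 ... Sun=6)
Days before October (Jan-Sep): 273; offset = 273 + 14 - 1 = 286
Weekday index = (4 + 286) mod 7 = 3

Day of the week: Thursday
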